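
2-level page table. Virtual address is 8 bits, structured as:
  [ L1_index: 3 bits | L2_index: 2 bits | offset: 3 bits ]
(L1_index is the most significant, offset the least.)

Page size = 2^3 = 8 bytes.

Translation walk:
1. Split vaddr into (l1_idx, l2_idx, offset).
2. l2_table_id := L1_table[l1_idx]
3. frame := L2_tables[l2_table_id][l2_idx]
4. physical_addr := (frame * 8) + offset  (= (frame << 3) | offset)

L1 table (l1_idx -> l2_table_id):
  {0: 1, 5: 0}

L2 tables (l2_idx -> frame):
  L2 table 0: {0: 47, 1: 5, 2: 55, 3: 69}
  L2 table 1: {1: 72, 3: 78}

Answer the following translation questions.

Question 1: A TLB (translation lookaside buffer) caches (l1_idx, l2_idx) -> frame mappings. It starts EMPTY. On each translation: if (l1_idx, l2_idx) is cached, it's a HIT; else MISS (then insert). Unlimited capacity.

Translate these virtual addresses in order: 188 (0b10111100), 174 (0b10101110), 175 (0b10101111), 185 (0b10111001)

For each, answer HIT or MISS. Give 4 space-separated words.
Answer: MISS MISS HIT HIT

Derivation:
vaddr=188: (5,3) not in TLB -> MISS, insert
vaddr=174: (5,1) not in TLB -> MISS, insert
vaddr=175: (5,1) in TLB -> HIT
vaddr=185: (5,3) in TLB -> HIT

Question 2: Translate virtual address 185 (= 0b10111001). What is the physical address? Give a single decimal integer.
vaddr = 185 = 0b10111001
Split: l1_idx=5, l2_idx=3, offset=1
L1[5] = 0
L2[0][3] = 69
paddr = 69 * 8 + 1 = 553

Answer: 553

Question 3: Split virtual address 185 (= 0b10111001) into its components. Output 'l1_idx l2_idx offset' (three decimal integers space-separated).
Answer: 5 3 1

Derivation:
vaddr = 185 = 0b10111001
  top 3 bits -> l1_idx = 5
  next 2 bits -> l2_idx = 3
  bottom 3 bits -> offset = 1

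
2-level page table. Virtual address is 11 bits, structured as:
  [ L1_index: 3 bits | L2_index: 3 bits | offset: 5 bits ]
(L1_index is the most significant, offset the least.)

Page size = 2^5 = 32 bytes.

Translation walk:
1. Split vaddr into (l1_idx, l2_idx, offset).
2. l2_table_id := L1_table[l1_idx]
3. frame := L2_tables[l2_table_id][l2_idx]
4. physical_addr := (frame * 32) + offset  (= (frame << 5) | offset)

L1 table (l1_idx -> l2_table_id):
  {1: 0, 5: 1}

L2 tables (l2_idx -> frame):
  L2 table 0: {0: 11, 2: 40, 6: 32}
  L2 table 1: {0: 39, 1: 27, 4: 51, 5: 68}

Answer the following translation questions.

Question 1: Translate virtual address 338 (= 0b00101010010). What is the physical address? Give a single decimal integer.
vaddr = 338 = 0b00101010010
Split: l1_idx=1, l2_idx=2, offset=18
L1[1] = 0
L2[0][2] = 40
paddr = 40 * 32 + 18 = 1298

Answer: 1298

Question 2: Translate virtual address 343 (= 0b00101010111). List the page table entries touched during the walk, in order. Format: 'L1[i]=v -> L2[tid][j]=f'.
Answer: L1[1]=0 -> L2[0][2]=40

Derivation:
vaddr = 343 = 0b00101010111
Split: l1_idx=1, l2_idx=2, offset=23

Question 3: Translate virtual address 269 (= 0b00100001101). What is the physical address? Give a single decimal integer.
Answer: 365

Derivation:
vaddr = 269 = 0b00100001101
Split: l1_idx=1, l2_idx=0, offset=13
L1[1] = 0
L2[0][0] = 11
paddr = 11 * 32 + 13 = 365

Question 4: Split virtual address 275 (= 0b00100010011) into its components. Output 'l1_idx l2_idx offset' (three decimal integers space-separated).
vaddr = 275 = 0b00100010011
  top 3 bits -> l1_idx = 1
  next 3 bits -> l2_idx = 0
  bottom 5 bits -> offset = 19

Answer: 1 0 19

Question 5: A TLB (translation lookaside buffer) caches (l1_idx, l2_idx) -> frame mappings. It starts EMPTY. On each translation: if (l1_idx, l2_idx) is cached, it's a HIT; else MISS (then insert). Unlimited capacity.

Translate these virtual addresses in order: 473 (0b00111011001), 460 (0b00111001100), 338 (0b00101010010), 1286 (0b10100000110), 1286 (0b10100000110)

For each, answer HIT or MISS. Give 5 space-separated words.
Answer: MISS HIT MISS MISS HIT

Derivation:
vaddr=473: (1,6) not in TLB -> MISS, insert
vaddr=460: (1,6) in TLB -> HIT
vaddr=338: (1,2) not in TLB -> MISS, insert
vaddr=1286: (5,0) not in TLB -> MISS, insert
vaddr=1286: (5,0) in TLB -> HIT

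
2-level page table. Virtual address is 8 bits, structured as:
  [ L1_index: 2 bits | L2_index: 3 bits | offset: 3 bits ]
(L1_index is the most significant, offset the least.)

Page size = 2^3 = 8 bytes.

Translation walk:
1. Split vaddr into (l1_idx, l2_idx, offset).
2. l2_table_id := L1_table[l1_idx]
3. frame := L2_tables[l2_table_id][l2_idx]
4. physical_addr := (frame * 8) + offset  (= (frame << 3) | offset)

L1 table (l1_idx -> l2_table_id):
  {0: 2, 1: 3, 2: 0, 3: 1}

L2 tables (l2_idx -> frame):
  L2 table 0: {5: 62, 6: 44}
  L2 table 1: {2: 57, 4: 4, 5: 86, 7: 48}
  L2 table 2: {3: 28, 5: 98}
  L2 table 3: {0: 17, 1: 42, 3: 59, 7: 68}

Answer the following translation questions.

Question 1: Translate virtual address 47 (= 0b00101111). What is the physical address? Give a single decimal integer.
vaddr = 47 = 0b00101111
Split: l1_idx=0, l2_idx=5, offset=7
L1[0] = 2
L2[2][5] = 98
paddr = 98 * 8 + 7 = 791

Answer: 791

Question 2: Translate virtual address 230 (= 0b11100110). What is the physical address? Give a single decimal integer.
Answer: 38

Derivation:
vaddr = 230 = 0b11100110
Split: l1_idx=3, l2_idx=4, offset=6
L1[3] = 1
L2[1][4] = 4
paddr = 4 * 8 + 6 = 38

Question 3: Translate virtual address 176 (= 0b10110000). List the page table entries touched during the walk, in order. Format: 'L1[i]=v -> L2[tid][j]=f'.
vaddr = 176 = 0b10110000
Split: l1_idx=2, l2_idx=6, offset=0

Answer: L1[2]=0 -> L2[0][6]=44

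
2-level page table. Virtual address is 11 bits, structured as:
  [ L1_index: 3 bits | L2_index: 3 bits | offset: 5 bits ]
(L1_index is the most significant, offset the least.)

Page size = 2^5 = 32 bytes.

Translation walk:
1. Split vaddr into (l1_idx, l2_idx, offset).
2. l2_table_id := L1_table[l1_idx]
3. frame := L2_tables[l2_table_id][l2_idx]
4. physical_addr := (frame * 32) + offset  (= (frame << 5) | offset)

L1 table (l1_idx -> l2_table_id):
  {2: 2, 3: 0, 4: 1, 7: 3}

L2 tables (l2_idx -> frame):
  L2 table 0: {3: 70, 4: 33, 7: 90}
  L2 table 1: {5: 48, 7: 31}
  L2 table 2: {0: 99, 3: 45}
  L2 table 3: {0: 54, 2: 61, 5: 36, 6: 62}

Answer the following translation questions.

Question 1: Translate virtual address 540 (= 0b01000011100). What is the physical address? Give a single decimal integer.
vaddr = 540 = 0b01000011100
Split: l1_idx=2, l2_idx=0, offset=28
L1[2] = 2
L2[2][0] = 99
paddr = 99 * 32 + 28 = 3196

Answer: 3196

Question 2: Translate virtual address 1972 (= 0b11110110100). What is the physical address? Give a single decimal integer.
vaddr = 1972 = 0b11110110100
Split: l1_idx=7, l2_idx=5, offset=20
L1[7] = 3
L2[3][5] = 36
paddr = 36 * 32 + 20 = 1172

Answer: 1172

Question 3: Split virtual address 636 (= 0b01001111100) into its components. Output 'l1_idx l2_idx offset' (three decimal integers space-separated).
Answer: 2 3 28

Derivation:
vaddr = 636 = 0b01001111100
  top 3 bits -> l1_idx = 2
  next 3 bits -> l2_idx = 3
  bottom 5 bits -> offset = 28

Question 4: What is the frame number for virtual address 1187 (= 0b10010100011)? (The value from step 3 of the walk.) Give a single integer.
Answer: 48

Derivation:
vaddr = 1187: l1_idx=4, l2_idx=5
L1[4] = 1; L2[1][5] = 48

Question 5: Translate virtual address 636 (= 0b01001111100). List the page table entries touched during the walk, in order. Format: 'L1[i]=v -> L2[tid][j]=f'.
vaddr = 636 = 0b01001111100
Split: l1_idx=2, l2_idx=3, offset=28

Answer: L1[2]=2 -> L2[2][3]=45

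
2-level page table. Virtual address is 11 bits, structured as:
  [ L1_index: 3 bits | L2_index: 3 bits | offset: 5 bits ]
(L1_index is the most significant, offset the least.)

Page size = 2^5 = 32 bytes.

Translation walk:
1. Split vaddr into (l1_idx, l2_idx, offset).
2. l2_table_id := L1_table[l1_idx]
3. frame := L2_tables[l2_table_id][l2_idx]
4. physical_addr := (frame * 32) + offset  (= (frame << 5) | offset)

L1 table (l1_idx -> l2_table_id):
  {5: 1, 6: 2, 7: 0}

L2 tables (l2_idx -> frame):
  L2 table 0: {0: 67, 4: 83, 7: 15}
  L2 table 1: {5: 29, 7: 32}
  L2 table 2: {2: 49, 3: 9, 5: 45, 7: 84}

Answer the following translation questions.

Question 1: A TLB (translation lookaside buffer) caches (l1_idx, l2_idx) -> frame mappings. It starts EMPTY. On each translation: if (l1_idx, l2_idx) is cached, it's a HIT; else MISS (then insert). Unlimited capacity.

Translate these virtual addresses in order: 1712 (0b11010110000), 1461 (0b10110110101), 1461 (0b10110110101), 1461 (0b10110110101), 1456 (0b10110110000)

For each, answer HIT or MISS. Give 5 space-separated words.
Answer: MISS MISS HIT HIT HIT

Derivation:
vaddr=1712: (6,5) not in TLB -> MISS, insert
vaddr=1461: (5,5) not in TLB -> MISS, insert
vaddr=1461: (5,5) in TLB -> HIT
vaddr=1461: (5,5) in TLB -> HIT
vaddr=1456: (5,5) in TLB -> HIT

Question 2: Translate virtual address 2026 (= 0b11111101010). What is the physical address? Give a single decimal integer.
vaddr = 2026 = 0b11111101010
Split: l1_idx=7, l2_idx=7, offset=10
L1[7] = 0
L2[0][7] = 15
paddr = 15 * 32 + 10 = 490

Answer: 490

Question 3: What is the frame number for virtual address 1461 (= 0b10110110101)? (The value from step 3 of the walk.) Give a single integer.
Answer: 29

Derivation:
vaddr = 1461: l1_idx=5, l2_idx=5
L1[5] = 1; L2[1][5] = 29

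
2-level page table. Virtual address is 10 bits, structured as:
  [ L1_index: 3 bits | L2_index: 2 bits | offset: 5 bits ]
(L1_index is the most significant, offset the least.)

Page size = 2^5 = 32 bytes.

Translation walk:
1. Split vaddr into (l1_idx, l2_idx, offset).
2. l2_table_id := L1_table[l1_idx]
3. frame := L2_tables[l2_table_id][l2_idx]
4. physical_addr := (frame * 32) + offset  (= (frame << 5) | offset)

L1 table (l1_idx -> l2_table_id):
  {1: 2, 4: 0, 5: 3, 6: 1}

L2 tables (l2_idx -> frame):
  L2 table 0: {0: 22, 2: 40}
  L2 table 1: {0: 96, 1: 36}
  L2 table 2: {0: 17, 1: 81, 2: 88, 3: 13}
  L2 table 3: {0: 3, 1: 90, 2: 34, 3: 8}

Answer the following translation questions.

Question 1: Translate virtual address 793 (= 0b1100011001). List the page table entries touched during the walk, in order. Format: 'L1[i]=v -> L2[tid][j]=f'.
vaddr = 793 = 0b1100011001
Split: l1_idx=6, l2_idx=0, offset=25

Answer: L1[6]=1 -> L2[1][0]=96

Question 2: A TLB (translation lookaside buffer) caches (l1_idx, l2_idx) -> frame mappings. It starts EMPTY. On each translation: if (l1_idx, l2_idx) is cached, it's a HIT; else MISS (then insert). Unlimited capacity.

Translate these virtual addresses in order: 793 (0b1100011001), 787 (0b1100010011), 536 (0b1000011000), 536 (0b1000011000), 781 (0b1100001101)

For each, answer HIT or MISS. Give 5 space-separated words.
Answer: MISS HIT MISS HIT HIT

Derivation:
vaddr=793: (6,0) not in TLB -> MISS, insert
vaddr=787: (6,0) in TLB -> HIT
vaddr=536: (4,0) not in TLB -> MISS, insert
vaddr=536: (4,0) in TLB -> HIT
vaddr=781: (6,0) in TLB -> HIT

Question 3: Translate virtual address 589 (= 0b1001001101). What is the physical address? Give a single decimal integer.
Answer: 1293

Derivation:
vaddr = 589 = 0b1001001101
Split: l1_idx=4, l2_idx=2, offset=13
L1[4] = 0
L2[0][2] = 40
paddr = 40 * 32 + 13 = 1293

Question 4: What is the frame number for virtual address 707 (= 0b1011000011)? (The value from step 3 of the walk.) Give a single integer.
Answer: 34

Derivation:
vaddr = 707: l1_idx=5, l2_idx=2
L1[5] = 3; L2[3][2] = 34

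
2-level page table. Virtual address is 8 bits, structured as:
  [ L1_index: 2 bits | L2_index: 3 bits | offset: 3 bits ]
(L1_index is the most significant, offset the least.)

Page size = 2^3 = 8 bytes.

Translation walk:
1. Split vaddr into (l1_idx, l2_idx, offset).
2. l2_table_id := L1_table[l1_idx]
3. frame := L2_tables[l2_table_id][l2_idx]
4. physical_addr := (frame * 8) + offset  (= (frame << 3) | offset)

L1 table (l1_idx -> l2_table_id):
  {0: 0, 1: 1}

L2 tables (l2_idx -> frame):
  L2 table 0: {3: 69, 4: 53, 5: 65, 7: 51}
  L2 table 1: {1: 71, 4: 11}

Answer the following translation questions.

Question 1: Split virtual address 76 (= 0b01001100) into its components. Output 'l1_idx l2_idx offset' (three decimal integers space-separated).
Answer: 1 1 4

Derivation:
vaddr = 76 = 0b01001100
  top 2 bits -> l1_idx = 1
  next 3 bits -> l2_idx = 1
  bottom 3 bits -> offset = 4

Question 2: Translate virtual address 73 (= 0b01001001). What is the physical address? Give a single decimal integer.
vaddr = 73 = 0b01001001
Split: l1_idx=1, l2_idx=1, offset=1
L1[1] = 1
L2[1][1] = 71
paddr = 71 * 8 + 1 = 569

Answer: 569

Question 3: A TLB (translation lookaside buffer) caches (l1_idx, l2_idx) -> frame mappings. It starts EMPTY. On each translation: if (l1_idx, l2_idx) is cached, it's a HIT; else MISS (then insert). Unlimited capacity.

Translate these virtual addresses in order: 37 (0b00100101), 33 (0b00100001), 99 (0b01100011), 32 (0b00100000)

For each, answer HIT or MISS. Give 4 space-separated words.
Answer: MISS HIT MISS HIT

Derivation:
vaddr=37: (0,4) not in TLB -> MISS, insert
vaddr=33: (0,4) in TLB -> HIT
vaddr=99: (1,4) not in TLB -> MISS, insert
vaddr=32: (0,4) in TLB -> HIT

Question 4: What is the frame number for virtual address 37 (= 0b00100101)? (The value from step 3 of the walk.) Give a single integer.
vaddr = 37: l1_idx=0, l2_idx=4
L1[0] = 0; L2[0][4] = 53

Answer: 53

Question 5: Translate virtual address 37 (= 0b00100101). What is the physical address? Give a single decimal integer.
Answer: 429

Derivation:
vaddr = 37 = 0b00100101
Split: l1_idx=0, l2_idx=4, offset=5
L1[0] = 0
L2[0][4] = 53
paddr = 53 * 8 + 5 = 429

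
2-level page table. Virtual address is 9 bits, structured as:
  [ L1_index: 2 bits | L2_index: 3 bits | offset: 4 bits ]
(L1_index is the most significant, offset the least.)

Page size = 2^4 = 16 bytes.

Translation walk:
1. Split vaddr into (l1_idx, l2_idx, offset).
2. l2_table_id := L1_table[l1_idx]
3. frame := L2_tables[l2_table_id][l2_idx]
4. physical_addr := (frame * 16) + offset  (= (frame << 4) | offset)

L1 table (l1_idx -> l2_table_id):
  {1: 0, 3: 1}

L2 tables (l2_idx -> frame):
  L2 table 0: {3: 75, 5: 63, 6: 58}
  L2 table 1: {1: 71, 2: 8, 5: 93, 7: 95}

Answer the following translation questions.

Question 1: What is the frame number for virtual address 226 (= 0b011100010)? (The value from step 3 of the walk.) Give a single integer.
Answer: 58

Derivation:
vaddr = 226: l1_idx=1, l2_idx=6
L1[1] = 0; L2[0][6] = 58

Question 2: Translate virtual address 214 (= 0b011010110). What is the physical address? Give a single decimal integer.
vaddr = 214 = 0b011010110
Split: l1_idx=1, l2_idx=5, offset=6
L1[1] = 0
L2[0][5] = 63
paddr = 63 * 16 + 6 = 1014

Answer: 1014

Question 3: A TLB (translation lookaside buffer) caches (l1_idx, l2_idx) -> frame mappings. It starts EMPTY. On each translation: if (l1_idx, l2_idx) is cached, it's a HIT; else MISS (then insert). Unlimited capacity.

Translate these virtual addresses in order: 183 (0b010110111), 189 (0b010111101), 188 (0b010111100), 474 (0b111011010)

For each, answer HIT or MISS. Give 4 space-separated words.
vaddr=183: (1,3) not in TLB -> MISS, insert
vaddr=189: (1,3) in TLB -> HIT
vaddr=188: (1,3) in TLB -> HIT
vaddr=474: (3,5) not in TLB -> MISS, insert

Answer: MISS HIT HIT MISS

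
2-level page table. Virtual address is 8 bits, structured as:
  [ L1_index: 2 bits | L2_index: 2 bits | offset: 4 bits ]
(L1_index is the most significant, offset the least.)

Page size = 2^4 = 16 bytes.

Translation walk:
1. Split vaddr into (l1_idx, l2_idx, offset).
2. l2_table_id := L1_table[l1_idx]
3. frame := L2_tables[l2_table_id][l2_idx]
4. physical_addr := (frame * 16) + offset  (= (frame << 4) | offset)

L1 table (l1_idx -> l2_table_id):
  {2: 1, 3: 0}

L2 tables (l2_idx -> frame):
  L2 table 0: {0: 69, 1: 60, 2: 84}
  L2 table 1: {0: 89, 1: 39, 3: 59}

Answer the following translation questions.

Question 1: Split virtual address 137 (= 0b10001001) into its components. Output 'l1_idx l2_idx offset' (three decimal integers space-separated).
vaddr = 137 = 0b10001001
  top 2 bits -> l1_idx = 2
  next 2 bits -> l2_idx = 0
  bottom 4 bits -> offset = 9

Answer: 2 0 9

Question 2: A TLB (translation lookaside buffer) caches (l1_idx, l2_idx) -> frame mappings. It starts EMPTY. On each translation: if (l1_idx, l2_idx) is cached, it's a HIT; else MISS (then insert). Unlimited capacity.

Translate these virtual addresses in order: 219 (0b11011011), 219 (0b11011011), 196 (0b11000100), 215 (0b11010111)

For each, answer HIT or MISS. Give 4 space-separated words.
vaddr=219: (3,1) not in TLB -> MISS, insert
vaddr=219: (3,1) in TLB -> HIT
vaddr=196: (3,0) not in TLB -> MISS, insert
vaddr=215: (3,1) in TLB -> HIT

Answer: MISS HIT MISS HIT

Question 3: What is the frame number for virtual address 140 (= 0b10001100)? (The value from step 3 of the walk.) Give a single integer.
vaddr = 140: l1_idx=2, l2_idx=0
L1[2] = 1; L2[1][0] = 89

Answer: 89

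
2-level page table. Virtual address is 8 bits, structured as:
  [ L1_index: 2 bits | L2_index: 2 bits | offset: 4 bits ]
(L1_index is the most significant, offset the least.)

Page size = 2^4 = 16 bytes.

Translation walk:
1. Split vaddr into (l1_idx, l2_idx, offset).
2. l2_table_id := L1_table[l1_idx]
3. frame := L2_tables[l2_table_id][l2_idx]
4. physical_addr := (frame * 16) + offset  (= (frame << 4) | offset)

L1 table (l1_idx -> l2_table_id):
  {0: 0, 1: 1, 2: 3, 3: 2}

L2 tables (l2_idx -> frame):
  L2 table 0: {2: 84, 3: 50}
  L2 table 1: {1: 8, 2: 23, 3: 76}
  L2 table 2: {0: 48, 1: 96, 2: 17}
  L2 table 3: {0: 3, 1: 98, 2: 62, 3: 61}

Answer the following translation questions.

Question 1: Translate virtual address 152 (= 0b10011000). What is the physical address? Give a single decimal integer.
Answer: 1576

Derivation:
vaddr = 152 = 0b10011000
Split: l1_idx=2, l2_idx=1, offset=8
L1[2] = 3
L2[3][1] = 98
paddr = 98 * 16 + 8 = 1576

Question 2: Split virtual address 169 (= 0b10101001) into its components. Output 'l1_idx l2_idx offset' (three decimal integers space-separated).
vaddr = 169 = 0b10101001
  top 2 bits -> l1_idx = 2
  next 2 bits -> l2_idx = 2
  bottom 4 bits -> offset = 9

Answer: 2 2 9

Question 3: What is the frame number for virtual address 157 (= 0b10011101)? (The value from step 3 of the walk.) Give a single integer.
Answer: 98

Derivation:
vaddr = 157: l1_idx=2, l2_idx=1
L1[2] = 3; L2[3][1] = 98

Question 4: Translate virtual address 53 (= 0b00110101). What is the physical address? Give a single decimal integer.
vaddr = 53 = 0b00110101
Split: l1_idx=0, l2_idx=3, offset=5
L1[0] = 0
L2[0][3] = 50
paddr = 50 * 16 + 5 = 805

Answer: 805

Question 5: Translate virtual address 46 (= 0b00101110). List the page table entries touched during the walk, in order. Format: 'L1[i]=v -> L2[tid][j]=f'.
Answer: L1[0]=0 -> L2[0][2]=84

Derivation:
vaddr = 46 = 0b00101110
Split: l1_idx=0, l2_idx=2, offset=14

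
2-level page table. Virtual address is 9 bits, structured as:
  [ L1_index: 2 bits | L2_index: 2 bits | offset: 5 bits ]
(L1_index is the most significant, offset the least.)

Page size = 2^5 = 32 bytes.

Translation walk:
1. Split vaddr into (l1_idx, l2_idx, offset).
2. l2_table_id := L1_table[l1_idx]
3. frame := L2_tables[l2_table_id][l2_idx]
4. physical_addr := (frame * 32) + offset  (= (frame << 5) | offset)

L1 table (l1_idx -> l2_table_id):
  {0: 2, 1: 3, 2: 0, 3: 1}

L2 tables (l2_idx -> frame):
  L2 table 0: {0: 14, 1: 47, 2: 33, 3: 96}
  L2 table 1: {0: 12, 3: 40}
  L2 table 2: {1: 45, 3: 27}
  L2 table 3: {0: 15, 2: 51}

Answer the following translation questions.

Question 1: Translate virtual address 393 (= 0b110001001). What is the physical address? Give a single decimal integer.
Answer: 393

Derivation:
vaddr = 393 = 0b110001001
Split: l1_idx=3, l2_idx=0, offset=9
L1[3] = 1
L2[1][0] = 12
paddr = 12 * 32 + 9 = 393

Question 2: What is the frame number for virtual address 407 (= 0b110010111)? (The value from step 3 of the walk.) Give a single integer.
vaddr = 407: l1_idx=3, l2_idx=0
L1[3] = 1; L2[1][0] = 12

Answer: 12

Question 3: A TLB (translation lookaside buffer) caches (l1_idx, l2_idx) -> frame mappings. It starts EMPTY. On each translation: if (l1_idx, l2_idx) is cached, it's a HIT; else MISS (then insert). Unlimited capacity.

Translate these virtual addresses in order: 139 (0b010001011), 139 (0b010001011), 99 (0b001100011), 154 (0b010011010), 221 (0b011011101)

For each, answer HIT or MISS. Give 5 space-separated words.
Answer: MISS HIT MISS HIT MISS

Derivation:
vaddr=139: (1,0) not in TLB -> MISS, insert
vaddr=139: (1,0) in TLB -> HIT
vaddr=99: (0,3) not in TLB -> MISS, insert
vaddr=154: (1,0) in TLB -> HIT
vaddr=221: (1,2) not in TLB -> MISS, insert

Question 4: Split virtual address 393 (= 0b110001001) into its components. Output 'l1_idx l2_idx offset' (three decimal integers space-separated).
Answer: 3 0 9

Derivation:
vaddr = 393 = 0b110001001
  top 2 bits -> l1_idx = 3
  next 2 bits -> l2_idx = 0
  bottom 5 bits -> offset = 9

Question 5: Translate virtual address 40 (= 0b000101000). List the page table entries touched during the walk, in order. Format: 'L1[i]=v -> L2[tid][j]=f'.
vaddr = 40 = 0b000101000
Split: l1_idx=0, l2_idx=1, offset=8

Answer: L1[0]=2 -> L2[2][1]=45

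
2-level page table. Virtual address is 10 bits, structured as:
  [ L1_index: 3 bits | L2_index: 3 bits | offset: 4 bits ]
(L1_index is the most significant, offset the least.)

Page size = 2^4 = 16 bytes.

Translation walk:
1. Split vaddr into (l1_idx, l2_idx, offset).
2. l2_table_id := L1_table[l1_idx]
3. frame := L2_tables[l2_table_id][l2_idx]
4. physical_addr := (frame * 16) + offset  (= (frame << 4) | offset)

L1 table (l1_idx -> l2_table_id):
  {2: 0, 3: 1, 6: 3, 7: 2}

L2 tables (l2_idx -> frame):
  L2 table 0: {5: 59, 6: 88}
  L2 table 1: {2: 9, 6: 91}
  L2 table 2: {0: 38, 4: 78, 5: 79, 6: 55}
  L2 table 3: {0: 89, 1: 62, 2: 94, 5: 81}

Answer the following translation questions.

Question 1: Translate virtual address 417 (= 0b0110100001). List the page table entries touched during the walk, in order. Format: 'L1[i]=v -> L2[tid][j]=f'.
vaddr = 417 = 0b0110100001
Split: l1_idx=3, l2_idx=2, offset=1

Answer: L1[3]=1 -> L2[1][2]=9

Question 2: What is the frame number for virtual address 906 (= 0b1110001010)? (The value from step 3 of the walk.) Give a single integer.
Answer: 38

Derivation:
vaddr = 906: l1_idx=7, l2_idx=0
L1[7] = 2; L2[2][0] = 38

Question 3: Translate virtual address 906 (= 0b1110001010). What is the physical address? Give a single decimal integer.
vaddr = 906 = 0b1110001010
Split: l1_idx=7, l2_idx=0, offset=10
L1[7] = 2
L2[2][0] = 38
paddr = 38 * 16 + 10 = 618

Answer: 618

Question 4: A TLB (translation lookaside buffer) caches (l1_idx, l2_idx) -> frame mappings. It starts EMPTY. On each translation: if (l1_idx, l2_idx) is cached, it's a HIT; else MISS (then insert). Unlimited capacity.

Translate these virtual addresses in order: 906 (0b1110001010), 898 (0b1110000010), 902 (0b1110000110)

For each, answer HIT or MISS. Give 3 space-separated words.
vaddr=906: (7,0) not in TLB -> MISS, insert
vaddr=898: (7,0) in TLB -> HIT
vaddr=902: (7,0) in TLB -> HIT

Answer: MISS HIT HIT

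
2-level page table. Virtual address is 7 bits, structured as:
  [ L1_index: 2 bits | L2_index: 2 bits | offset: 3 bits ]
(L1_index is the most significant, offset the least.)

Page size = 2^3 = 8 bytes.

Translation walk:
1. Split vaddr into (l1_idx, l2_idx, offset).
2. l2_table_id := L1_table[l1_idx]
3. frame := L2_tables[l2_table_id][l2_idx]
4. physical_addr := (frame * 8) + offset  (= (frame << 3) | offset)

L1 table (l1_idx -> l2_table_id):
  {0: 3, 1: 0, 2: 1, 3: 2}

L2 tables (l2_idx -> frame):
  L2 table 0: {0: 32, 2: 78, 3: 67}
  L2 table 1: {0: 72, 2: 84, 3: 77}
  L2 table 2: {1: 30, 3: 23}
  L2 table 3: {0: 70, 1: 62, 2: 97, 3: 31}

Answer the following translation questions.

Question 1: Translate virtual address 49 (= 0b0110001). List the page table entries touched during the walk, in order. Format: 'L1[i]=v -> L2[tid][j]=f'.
vaddr = 49 = 0b0110001
Split: l1_idx=1, l2_idx=2, offset=1

Answer: L1[1]=0 -> L2[0][2]=78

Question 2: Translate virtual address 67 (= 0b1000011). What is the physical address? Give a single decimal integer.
Answer: 579

Derivation:
vaddr = 67 = 0b1000011
Split: l1_idx=2, l2_idx=0, offset=3
L1[2] = 1
L2[1][0] = 72
paddr = 72 * 8 + 3 = 579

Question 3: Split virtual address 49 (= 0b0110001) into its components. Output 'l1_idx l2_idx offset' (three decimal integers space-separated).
vaddr = 49 = 0b0110001
  top 2 bits -> l1_idx = 1
  next 2 bits -> l2_idx = 2
  bottom 3 bits -> offset = 1

Answer: 1 2 1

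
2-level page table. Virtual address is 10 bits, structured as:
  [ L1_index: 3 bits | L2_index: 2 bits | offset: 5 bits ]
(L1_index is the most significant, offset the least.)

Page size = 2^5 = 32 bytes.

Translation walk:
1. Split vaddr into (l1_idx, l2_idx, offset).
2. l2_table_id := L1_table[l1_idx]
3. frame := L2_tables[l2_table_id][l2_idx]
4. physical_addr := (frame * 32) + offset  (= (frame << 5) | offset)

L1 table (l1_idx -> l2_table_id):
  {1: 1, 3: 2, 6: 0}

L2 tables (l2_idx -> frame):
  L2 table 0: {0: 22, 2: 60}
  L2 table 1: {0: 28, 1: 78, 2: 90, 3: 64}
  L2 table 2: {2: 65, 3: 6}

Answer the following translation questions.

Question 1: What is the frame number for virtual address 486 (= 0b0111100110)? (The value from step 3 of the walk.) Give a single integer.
vaddr = 486: l1_idx=3, l2_idx=3
L1[3] = 2; L2[2][3] = 6

Answer: 6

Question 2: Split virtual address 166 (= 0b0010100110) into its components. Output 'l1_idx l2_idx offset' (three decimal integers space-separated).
Answer: 1 1 6

Derivation:
vaddr = 166 = 0b0010100110
  top 3 bits -> l1_idx = 1
  next 2 bits -> l2_idx = 1
  bottom 5 bits -> offset = 6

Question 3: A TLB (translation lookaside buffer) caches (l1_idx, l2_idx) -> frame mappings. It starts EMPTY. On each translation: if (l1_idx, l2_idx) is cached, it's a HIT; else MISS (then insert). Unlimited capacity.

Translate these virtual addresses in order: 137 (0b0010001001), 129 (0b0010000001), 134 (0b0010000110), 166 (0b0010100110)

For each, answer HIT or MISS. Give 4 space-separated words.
Answer: MISS HIT HIT MISS

Derivation:
vaddr=137: (1,0) not in TLB -> MISS, insert
vaddr=129: (1,0) in TLB -> HIT
vaddr=134: (1,0) in TLB -> HIT
vaddr=166: (1,1) not in TLB -> MISS, insert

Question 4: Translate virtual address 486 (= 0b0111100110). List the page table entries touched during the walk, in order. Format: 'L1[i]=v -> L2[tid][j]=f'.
Answer: L1[3]=2 -> L2[2][3]=6

Derivation:
vaddr = 486 = 0b0111100110
Split: l1_idx=3, l2_idx=3, offset=6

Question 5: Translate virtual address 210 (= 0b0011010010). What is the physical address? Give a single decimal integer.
vaddr = 210 = 0b0011010010
Split: l1_idx=1, l2_idx=2, offset=18
L1[1] = 1
L2[1][2] = 90
paddr = 90 * 32 + 18 = 2898

Answer: 2898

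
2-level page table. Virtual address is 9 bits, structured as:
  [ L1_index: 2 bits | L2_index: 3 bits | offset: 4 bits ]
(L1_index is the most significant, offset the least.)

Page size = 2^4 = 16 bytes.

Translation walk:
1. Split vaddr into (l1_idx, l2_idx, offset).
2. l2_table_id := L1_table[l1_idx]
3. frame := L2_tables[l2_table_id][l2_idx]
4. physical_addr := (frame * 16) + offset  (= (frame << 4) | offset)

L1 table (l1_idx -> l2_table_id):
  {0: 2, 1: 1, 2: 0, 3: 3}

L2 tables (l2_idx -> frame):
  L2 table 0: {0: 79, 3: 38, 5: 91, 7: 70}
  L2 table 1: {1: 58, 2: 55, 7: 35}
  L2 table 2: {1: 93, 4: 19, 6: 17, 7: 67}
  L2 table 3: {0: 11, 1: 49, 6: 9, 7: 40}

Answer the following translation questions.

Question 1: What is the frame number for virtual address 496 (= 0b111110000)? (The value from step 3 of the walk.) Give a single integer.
vaddr = 496: l1_idx=3, l2_idx=7
L1[3] = 3; L2[3][7] = 40

Answer: 40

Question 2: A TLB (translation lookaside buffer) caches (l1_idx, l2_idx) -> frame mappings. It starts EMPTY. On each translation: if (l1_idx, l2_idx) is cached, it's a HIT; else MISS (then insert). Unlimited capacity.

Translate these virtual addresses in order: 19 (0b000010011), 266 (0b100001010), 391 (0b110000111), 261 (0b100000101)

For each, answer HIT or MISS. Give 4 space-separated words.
Answer: MISS MISS MISS HIT

Derivation:
vaddr=19: (0,1) not in TLB -> MISS, insert
vaddr=266: (2,0) not in TLB -> MISS, insert
vaddr=391: (3,0) not in TLB -> MISS, insert
vaddr=261: (2,0) in TLB -> HIT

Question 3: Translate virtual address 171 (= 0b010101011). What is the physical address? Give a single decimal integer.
Answer: 891

Derivation:
vaddr = 171 = 0b010101011
Split: l1_idx=1, l2_idx=2, offset=11
L1[1] = 1
L2[1][2] = 55
paddr = 55 * 16 + 11 = 891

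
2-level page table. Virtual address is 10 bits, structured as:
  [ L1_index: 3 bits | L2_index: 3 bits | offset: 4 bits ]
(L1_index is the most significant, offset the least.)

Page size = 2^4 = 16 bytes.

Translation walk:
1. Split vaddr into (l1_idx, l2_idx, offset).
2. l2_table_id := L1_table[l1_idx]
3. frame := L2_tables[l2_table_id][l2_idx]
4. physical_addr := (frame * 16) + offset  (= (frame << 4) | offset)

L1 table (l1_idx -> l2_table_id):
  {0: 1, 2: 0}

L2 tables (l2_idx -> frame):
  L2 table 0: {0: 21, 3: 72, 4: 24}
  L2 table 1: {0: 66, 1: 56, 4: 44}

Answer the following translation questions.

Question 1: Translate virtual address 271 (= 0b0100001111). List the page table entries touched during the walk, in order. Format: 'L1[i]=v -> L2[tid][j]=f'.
vaddr = 271 = 0b0100001111
Split: l1_idx=2, l2_idx=0, offset=15

Answer: L1[2]=0 -> L2[0][0]=21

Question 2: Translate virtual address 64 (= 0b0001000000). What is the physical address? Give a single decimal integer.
vaddr = 64 = 0b0001000000
Split: l1_idx=0, l2_idx=4, offset=0
L1[0] = 1
L2[1][4] = 44
paddr = 44 * 16 + 0 = 704

Answer: 704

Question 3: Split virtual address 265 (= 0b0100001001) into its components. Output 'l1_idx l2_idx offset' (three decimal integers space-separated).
Answer: 2 0 9

Derivation:
vaddr = 265 = 0b0100001001
  top 3 bits -> l1_idx = 2
  next 3 bits -> l2_idx = 0
  bottom 4 bits -> offset = 9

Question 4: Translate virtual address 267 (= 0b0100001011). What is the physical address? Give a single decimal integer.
Answer: 347

Derivation:
vaddr = 267 = 0b0100001011
Split: l1_idx=2, l2_idx=0, offset=11
L1[2] = 0
L2[0][0] = 21
paddr = 21 * 16 + 11 = 347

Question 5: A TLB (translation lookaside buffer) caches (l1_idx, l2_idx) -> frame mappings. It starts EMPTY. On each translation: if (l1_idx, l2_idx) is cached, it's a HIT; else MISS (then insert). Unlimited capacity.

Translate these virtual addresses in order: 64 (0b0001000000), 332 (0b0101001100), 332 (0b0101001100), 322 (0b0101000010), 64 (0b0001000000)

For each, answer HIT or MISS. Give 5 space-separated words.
vaddr=64: (0,4) not in TLB -> MISS, insert
vaddr=332: (2,4) not in TLB -> MISS, insert
vaddr=332: (2,4) in TLB -> HIT
vaddr=322: (2,4) in TLB -> HIT
vaddr=64: (0,4) in TLB -> HIT

Answer: MISS MISS HIT HIT HIT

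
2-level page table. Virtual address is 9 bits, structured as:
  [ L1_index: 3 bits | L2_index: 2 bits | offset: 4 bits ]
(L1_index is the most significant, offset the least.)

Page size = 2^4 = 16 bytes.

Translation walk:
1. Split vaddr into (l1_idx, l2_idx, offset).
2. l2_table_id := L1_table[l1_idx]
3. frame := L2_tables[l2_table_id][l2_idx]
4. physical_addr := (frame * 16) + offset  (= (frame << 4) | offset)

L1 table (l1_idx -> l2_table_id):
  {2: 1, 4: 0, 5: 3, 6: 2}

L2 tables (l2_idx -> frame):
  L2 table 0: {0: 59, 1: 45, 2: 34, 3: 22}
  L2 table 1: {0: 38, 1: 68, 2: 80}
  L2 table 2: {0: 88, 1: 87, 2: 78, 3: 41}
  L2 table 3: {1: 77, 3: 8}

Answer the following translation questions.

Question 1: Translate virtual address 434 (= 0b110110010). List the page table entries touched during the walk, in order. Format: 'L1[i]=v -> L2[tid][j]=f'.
vaddr = 434 = 0b110110010
Split: l1_idx=6, l2_idx=3, offset=2

Answer: L1[6]=2 -> L2[2][3]=41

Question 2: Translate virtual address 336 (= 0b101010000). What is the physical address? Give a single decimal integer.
Answer: 1232

Derivation:
vaddr = 336 = 0b101010000
Split: l1_idx=5, l2_idx=1, offset=0
L1[5] = 3
L2[3][1] = 77
paddr = 77 * 16 + 0 = 1232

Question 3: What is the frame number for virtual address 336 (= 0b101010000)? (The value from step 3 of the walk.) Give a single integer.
Answer: 77

Derivation:
vaddr = 336: l1_idx=5, l2_idx=1
L1[5] = 3; L2[3][1] = 77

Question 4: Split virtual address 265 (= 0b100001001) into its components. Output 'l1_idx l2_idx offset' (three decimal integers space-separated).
vaddr = 265 = 0b100001001
  top 3 bits -> l1_idx = 4
  next 2 bits -> l2_idx = 0
  bottom 4 bits -> offset = 9

Answer: 4 0 9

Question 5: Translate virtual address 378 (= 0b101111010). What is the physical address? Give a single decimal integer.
Answer: 138

Derivation:
vaddr = 378 = 0b101111010
Split: l1_idx=5, l2_idx=3, offset=10
L1[5] = 3
L2[3][3] = 8
paddr = 8 * 16 + 10 = 138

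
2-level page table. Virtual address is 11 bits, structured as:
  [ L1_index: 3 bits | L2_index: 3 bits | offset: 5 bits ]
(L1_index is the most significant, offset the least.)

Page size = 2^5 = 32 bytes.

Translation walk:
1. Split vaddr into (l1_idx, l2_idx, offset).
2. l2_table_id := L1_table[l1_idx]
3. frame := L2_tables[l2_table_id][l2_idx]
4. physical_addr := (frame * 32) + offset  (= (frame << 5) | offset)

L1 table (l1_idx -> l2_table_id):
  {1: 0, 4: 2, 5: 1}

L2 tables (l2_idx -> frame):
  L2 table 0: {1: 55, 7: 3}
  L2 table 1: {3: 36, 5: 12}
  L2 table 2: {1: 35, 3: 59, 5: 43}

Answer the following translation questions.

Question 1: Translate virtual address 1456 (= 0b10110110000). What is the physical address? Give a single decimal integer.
vaddr = 1456 = 0b10110110000
Split: l1_idx=5, l2_idx=5, offset=16
L1[5] = 1
L2[1][5] = 12
paddr = 12 * 32 + 16 = 400

Answer: 400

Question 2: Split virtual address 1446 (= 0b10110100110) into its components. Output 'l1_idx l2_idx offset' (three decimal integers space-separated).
Answer: 5 5 6

Derivation:
vaddr = 1446 = 0b10110100110
  top 3 bits -> l1_idx = 5
  next 3 bits -> l2_idx = 5
  bottom 5 bits -> offset = 6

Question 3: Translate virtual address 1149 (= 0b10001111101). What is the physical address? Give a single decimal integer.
vaddr = 1149 = 0b10001111101
Split: l1_idx=4, l2_idx=3, offset=29
L1[4] = 2
L2[2][3] = 59
paddr = 59 * 32 + 29 = 1917

Answer: 1917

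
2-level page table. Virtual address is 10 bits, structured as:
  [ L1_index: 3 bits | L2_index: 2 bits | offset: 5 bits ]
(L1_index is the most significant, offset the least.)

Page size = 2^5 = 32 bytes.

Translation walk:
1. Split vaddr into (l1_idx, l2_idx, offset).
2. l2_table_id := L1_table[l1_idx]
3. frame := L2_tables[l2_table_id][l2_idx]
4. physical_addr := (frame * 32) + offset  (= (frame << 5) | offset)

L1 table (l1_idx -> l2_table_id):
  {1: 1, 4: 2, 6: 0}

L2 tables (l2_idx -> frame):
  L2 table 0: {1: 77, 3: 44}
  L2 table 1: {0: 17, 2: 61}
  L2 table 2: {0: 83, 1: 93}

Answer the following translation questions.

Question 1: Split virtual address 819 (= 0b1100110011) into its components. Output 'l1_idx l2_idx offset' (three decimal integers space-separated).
vaddr = 819 = 0b1100110011
  top 3 bits -> l1_idx = 6
  next 2 bits -> l2_idx = 1
  bottom 5 bits -> offset = 19

Answer: 6 1 19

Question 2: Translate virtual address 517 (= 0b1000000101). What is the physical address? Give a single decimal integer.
Answer: 2661

Derivation:
vaddr = 517 = 0b1000000101
Split: l1_idx=4, l2_idx=0, offset=5
L1[4] = 2
L2[2][0] = 83
paddr = 83 * 32 + 5 = 2661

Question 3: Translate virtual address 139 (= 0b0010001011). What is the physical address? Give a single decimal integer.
vaddr = 139 = 0b0010001011
Split: l1_idx=1, l2_idx=0, offset=11
L1[1] = 1
L2[1][0] = 17
paddr = 17 * 32 + 11 = 555

Answer: 555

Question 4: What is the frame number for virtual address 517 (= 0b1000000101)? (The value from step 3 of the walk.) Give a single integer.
Answer: 83

Derivation:
vaddr = 517: l1_idx=4, l2_idx=0
L1[4] = 2; L2[2][0] = 83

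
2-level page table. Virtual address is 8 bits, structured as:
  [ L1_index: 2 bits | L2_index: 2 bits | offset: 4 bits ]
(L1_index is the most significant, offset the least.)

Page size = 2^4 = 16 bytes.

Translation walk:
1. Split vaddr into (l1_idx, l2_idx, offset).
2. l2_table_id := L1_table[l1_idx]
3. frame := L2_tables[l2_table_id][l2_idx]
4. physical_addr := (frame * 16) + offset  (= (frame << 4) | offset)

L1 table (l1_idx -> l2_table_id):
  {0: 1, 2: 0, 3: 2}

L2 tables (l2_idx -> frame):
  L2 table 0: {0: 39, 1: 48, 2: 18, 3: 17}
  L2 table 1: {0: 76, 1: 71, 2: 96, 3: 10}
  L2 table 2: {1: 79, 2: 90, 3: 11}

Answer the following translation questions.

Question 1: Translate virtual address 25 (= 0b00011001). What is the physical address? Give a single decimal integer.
vaddr = 25 = 0b00011001
Split: l1_idx=0, l2_idx=1, offset=9
L1[0] = 1
L2[1][1] = 71
paddr = 71 * 16 + 9 = 1145

Answer: 1145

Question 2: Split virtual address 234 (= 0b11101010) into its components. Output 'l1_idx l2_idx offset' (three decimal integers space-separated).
vaddr = 234 = 0b11101010
  top 2 bits -> l1_idx = 3
  next 2 bits -> l2_idx = 2
  bottom 4 bits -> offset = 10

Answer: 3 2 10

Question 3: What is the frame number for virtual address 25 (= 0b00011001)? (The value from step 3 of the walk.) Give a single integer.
vaddr = 25: l1_idx=0, l2_idx=1
L1[0] = 1; L2[1][1] = 71

Answer: 71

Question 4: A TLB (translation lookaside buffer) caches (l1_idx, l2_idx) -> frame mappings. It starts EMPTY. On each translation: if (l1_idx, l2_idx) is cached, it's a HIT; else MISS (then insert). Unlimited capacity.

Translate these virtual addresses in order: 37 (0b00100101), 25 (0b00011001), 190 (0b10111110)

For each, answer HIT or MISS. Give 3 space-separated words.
vaddr=37: (0,2) not in TLB -> MISS, insert
vaddr=25: (0,1) not in TLB -> MISS, insert
vaddr=190: (2,3) not in TLB -> MISS, insert

Answer: MISS MISS MISS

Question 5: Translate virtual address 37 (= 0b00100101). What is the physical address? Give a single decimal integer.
Answer: 1541

Derivation:
vaddr = 37 = 0b00100101
Split: l1_idx=0, l2_idx=2, offset=5
L1[0] = 1
L2[1][2] = 96
paddr = 96 * 16 + 5 = 1541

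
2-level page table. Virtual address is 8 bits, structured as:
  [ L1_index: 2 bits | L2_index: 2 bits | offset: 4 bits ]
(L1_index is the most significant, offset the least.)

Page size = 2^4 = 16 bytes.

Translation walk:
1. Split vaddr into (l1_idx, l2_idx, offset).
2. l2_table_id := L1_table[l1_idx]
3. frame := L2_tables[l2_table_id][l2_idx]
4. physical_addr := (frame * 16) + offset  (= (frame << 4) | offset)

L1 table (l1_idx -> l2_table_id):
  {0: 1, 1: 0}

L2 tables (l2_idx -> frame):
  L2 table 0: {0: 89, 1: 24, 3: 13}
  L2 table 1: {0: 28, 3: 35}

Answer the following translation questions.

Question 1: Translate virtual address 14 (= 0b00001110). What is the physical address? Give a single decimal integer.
Answer: 462

Derivation:
vaddr = 14 = 0b00001110
Split: l1_idx=0, l2_idx=0, offset=14
L1[0] = 1
L2[1][0] = 28
paddr = 28 * 16 + 14 = 462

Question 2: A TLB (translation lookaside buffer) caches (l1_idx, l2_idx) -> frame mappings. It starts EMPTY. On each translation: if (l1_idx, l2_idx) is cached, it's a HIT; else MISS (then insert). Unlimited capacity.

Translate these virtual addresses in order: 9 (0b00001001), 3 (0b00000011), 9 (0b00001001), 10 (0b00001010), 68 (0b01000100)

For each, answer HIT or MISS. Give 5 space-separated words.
vaddr=9: (0,0) not in TLB -> MISS, insert
vaddr=3: (0,0) in TLB -> HIT
vaddr=9: (0,0) in TLB -> HIT
vaddr=10: (0,0) in TLB -> HIT
vaddr=68: (1,0) not in TLB -> MISS, insert

Answer: MISS HIT HIT HIT MISS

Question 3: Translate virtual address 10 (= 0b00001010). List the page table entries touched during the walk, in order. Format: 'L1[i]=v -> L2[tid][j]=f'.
vaddr = 10 = 0b00001010
Split: l1_idx=0, l2_idx=0, offset=10

Answer: L1[0]=1 -> L2[1][0]=28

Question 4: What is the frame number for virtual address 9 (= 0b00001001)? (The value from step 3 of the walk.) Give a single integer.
vaddr = 9: l1_idx=0, l2_idx=0
L1[0] = 1; L2[1][0] = 28

Answer: 28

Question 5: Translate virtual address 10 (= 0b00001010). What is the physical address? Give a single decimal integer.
vaddr = 10 = 0b00001010
Split: l1_idx=0, l2_idx=0, offset=10
L1[0] = 1
L2[1][0] = 28
paddr = 28 * 16 + 10 = 458

Answer: 458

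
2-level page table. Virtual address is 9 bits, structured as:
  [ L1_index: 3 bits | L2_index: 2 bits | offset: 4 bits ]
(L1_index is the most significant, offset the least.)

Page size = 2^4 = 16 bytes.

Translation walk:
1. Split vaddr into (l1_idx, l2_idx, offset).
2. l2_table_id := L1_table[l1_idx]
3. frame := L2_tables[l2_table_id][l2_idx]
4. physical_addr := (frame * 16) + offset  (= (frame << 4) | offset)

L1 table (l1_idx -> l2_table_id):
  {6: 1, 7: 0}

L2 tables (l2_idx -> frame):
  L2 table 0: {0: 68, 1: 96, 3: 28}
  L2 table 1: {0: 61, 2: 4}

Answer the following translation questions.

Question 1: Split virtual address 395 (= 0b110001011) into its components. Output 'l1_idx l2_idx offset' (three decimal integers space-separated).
Answer: 6 0 11

Derivation:
vaddr = 395 = 0b110001011
  top 3 bits -> l1_idx = 6
  next 2 bits -> l2_idx = 0
  bottom 4 bits -> offset = 11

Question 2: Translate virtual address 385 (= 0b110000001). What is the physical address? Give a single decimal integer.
Answer: 977

Derivation:
vaddr = 385 = 0b110000001
Split: l1_idx=6, l2_idx=0, offset=1
L1[6] = 1
L2[1][0] = 61
paddr = 61 * 16 + 1 = 977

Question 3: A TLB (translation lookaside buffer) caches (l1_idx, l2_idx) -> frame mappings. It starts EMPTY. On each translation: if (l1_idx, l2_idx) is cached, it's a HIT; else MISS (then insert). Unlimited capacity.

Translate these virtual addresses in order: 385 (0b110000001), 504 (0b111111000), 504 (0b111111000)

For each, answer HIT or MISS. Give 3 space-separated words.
Answer: MISS MISS HIT

Derivation:
vaddr=385: (6,0) not in TLB -> MISS, insert
vaddr=504: (7,3) not in TLB -> MISS, insert
vaddr=504: (7,3) in TLB -> HIT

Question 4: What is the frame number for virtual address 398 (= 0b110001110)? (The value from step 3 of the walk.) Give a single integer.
Answer: 61

Derivation:
vaddr = 398: l1_idx=6, l2_idx=0
L1[6] = 1; L2[1][0] = 61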